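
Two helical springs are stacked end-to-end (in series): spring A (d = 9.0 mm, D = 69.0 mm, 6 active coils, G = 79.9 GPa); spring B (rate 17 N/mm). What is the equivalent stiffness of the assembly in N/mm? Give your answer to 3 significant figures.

11.2 N/mm

k_A = Gd⁴/(8D³N_a) = (79.9×10³)(9.0⁴)/(8·69.0³·6) = 33.245 N/mm
Series: 1/k_eq = 1/33.245 + 1/17 = 0.088903; k_eq = 11.248 N/mm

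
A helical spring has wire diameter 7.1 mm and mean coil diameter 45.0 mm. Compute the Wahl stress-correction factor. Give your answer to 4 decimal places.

1.2375

C = D/d = 45.0/7.1 = 6.3380
K_W = (4C−1)/(4C−4) + 0.615/C = 24.352/21.352 + 0.0970 = 1.2375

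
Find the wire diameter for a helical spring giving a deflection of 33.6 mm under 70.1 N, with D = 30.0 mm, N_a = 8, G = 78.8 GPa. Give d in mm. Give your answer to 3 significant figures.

Required rate k = F/δ = 70.1/33.6 = 2.0863 N/mm
d = (8D³N_a·k / G)^(1/4) = (8·30.0³·8·2.0863 / (78.8×10³))^0.25
  = (45.751)^0.25 = 2.6008 mm

2.60 mm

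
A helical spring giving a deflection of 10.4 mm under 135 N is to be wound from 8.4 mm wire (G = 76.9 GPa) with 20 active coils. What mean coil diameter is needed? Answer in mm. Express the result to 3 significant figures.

Required rate k = F/δ = 135/10.4 = 12.981 N/mm
D = (Gd⁴/(8N_a·k))^(1/3) = (76.9×10³·8.4⁴/(8·20·12.981))^(1/3)
  = (184341)^(1/3) = 56.9125 mm

56.9 mm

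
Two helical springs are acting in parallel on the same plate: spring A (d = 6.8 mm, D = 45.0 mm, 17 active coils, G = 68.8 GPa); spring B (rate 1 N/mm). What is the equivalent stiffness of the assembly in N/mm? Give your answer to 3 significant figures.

k_A = Gd⁴/(8D³N_a) = (68.8×10³)(6.8⁴)/(8·45.0³·17) = 11.87 N/mm
Parallel: k_eq = 11.87 + 1 = 12.87 N/mm

12.9 N/mm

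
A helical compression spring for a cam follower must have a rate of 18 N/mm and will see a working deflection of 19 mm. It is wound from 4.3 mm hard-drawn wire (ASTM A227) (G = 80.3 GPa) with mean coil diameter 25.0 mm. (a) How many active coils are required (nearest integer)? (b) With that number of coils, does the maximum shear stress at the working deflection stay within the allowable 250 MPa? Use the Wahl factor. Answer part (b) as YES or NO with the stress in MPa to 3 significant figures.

N_a = Gd⁴/(8D³k) = (80.3×10³)(4.3⁴)/(8·25.0³·18) = 12.2 → N_a = 12
Actual rate k = Gd⁴/(8D³·12) = 18.302 N/mm
Working load F = kδ = 18.302·19 = 347.74 N
C = 25.0/4.3 = 5.8140; K_W = (4C−1)/(4C−4)+0.615/C = 1.2616
τ_max = K_W·8FD/(πd³) = 1.2616·278.44 = 351.27 MPa
τ_max > 250 MPa → exceeds allowable

(a) 12 coils; (b) NO, τ_max = 351 MPa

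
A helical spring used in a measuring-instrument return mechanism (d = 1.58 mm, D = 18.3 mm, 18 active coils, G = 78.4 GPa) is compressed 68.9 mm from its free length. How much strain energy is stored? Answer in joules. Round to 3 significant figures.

1.31 J

k = Gd⁴/(8D³N_a) = (78.4×10³)(1.58⁴)/(8·18.3³·18) = 0.55364 N/mm
U = ½kδ² = 0.5 × 0.55364 × 68.9² = 1314.1 N·mm = 1.3141 J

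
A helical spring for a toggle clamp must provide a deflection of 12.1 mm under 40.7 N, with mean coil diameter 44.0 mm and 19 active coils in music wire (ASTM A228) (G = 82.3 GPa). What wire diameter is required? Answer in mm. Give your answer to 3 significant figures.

4.80 mm

Required rate k = F/δ = 40.7/12.1 = 3.3636 N/mm
d = (8D³N_a·k / G)^(1/4) = (8·44.0³·19·3.3636 / (82.3×10³))^0.25
  = (529.19)^0.25 = 4.7963 mm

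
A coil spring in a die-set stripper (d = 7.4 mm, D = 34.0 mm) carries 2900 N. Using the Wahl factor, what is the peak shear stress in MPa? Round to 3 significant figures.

Spring index C = D/d = 34.0/7.4 = 4.5946
K_W = (4C−1)/(4C−4) + 0.615/C = 17.378/14.378 + 0.1339 = 1.3425
τ₀ = 8FD/(πd³) = 8·2900·34.0/(π·7.4³) = 788800/1273 = 619.61 MPa
τ_max = K·τ₀ = 1.3425 × 619.61 = 831.83 MPa

832 MPa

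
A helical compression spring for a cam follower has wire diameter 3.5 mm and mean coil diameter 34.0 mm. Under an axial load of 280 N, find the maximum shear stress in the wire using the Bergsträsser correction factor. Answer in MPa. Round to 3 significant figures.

644 MPa

Spring index C = D/d = 34.0/3.5 = 9.7143
K_B = (4C+2)/(4C−3) = 40.857/35.857 = 1.1394
τ₀ = 8FD/(πd³) = 8·280·34.0/(π·3.5³) = 76160/134.7 = 565.42 MPa
τ_max = K·τ₀ = 1.1394 × 565.42 = 644.27 MPa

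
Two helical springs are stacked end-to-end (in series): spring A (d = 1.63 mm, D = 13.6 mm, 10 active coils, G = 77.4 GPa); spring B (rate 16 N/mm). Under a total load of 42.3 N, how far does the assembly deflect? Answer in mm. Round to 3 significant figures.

k_A = Gd⁴/(8D³N_a) = (77.4×10³)(1.63⁴)/(8·13.6³·10) = 2.7151 N/mm
Series: 1/k_eq = 1/2.7151 + 1/16 = 0.43081; k_eq = 2.3212 N/mm
δ = F/k_eq = 42.3/2.3212 = 18.223 mm

18.2 mm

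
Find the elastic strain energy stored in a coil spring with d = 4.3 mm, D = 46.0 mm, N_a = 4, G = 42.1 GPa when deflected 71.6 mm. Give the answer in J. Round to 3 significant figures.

k = Gd⁴/(8D³N_a) = (42.1×10³)(4.3⁴)/(8·46.0³·4) = 4.621 N/mm
U = ½kδ² = 0.5 × 4.621 × 71.6² = 11845 N·mm = 11.845 J

11.8 J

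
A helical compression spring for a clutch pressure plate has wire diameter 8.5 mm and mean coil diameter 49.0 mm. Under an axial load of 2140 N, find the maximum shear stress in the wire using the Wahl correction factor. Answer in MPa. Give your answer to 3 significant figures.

550 MPa

Spring index C = D/d = 49.0/8.5 = 5.7647
K_W = (4C−1)/(4C−4) + 0.615/C = 22.059/19.059 + 0.1067 = 1.2641
τ₀ = 8FD/(πd³) = 8·2140·49.0/(π·8.5³) = 838880/1929.3 = 434.8 MPa
τ_max = K·τ₀ = 1.2641 × 434.8 = 549.63 MPa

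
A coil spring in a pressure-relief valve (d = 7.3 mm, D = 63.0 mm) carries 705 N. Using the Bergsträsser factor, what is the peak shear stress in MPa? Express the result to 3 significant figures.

337 MPa

Spring index C = D/d = 63.0/7.3 = 8.6301
K_B = (4C+2)/(4C−3) = 36.521/31.521 = 1.1586
τ₀ = 8FD/(πd³) = 8·705·63.0/(π·7.3³) = 355320/1222.1 = 290.74 MPa
τ_max = K·τ₀ = 1.1586 × 290.74 = 336.86 MPa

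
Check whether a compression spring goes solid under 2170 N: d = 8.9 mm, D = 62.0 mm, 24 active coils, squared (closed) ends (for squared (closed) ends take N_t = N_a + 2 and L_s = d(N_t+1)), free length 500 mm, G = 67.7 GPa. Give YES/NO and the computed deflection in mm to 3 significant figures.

NO, δ = 234 mm

k = Gd⁴/(8D³N_a) = (67.7×10³)(8.9⁴)/(8·62.0³·24) = 9.2827 N/mm
N_t = 26; L_s = 8.9·27 = 240.3 mm; δ_solid = L₀ − L_s = 500 − 240.3 = 259.7 mm
δ = F/k = 2170/9.2827 = 233.77 mm
δ < δ_solid → spring does not go solid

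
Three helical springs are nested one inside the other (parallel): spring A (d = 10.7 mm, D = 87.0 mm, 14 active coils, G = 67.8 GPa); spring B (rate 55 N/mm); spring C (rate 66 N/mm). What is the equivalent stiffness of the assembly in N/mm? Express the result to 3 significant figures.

133 N/mm

k_A = Gd⁴/(8D³N_a) = (67.8×10³)(10.7⁴)/(8·87.0³·14) = 12.05 N/mm
Parallel: k_eq = 12.05 + 55 + 66 = 133.05 N/mm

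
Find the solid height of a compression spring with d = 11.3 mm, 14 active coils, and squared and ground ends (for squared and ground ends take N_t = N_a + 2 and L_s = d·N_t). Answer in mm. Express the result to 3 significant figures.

squared and ground ends: N_t = N_a + 2 = 14 + 2 = 16
L_s = d·N_t = 11.3 × 16 = 180.8 mm

181 mm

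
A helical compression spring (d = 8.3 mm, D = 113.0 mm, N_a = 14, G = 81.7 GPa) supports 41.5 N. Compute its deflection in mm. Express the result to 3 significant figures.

k = Gd⁴/(8D³N_a) = (81.7×10³)(8.3⁴)/(8·113.0³·14) = 2.3993 N/mm
δ = F/k = 41.5 / 2.3993 = 17.297 mm

17.3 mm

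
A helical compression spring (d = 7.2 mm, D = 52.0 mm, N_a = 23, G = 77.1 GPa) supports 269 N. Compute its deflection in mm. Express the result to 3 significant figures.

k = Gd⁴/(8D³N_a) = (77.1×10³)(7.2⁴)/(8·52.0³·23) = 8.0086 N/mm
δ = F/k = 269 / 8.0086 = 33.589 mm

33.6 mm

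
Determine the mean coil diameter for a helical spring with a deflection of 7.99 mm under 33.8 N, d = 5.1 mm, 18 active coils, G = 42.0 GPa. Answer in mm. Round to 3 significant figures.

36.0 mm

Required rate k = F/δ = 33.8/7.99 = 4.2303 N/mm
D = (Gd⁴/(8N_a·k))^(1/3) = (42.0×10³·5.1⁴/(8·18·4.2303))^(1/3)
  = (46644.2)^(1/3) = 35.9970 mm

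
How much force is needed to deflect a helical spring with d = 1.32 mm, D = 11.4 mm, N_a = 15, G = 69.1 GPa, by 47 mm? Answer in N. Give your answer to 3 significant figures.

k = Gd⁴/(8D³N_a) = (69.1×10³)(1.32⁴)/(8·11.4³·15) = 1.18 N/mm
F = k·δ = 1.18 × 47 = 55.459 N

55.5 N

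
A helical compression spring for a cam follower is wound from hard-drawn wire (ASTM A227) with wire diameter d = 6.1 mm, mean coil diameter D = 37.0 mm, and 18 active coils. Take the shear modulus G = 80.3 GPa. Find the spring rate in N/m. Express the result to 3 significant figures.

k = Gd⁴/(8D³N_a) = (80.3×10³ × 6.1⁴) / (8 × 37.0³ × 18)
  = 1.11182e+08 / 7.29403e+06 = 15.243 N/mm = 15243 N/m

15200 N/m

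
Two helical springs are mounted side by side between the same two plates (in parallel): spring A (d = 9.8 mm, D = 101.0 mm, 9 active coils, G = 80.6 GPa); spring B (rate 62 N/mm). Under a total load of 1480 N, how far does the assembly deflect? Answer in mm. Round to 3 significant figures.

k_A = Gd⁴/(8D³N_a) = (80.6×10³)(9.8⁴)/(8·101.0³·9) = 10.022 N/mm
Parallel: k_eq = 10.022 + 62 = 72.022 N/mm
δ = F/k_eq = 1480/72.022 = 20.549 mm

20.5 mm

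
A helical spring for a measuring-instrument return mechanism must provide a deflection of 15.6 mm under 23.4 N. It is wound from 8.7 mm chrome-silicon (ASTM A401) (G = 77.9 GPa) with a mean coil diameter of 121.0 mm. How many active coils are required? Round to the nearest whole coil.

21

Required rate k = F/δ = 23.4/15.6 = 1.5 N/mm
N_a = Gd⁴/(8D³k) = (77.9×10³ × 8.7⁴)/(8 × 121.0³ × 1.5)
    = 4.46287e+08 / 2.12587e+07 = 20.99 → 21 coils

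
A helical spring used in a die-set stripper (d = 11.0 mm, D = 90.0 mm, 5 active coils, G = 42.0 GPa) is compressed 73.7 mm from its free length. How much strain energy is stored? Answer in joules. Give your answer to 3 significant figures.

57.3 J

k = Gd⁴/(8D³N_a) = (42.0×10³)(11.0⁴)/(8·90.0³·5) = 21.088 N/mm
U = ½kδ² = 0.5 × 21.088 × 73.7² = 57271 N·mm = 57.271 J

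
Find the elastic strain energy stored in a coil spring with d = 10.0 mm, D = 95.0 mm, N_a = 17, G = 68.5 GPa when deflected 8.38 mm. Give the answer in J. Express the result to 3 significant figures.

k = Gd⁴/(8D³N_a) = (68.5×10³)(10.0⁴)/(8·95.0³·17) = 5.8746 N/mm
U = ½kδ² = 0.5 × 5.8746 × 8.38² = 206.27 N·mm = 0.20627 J

0.206 J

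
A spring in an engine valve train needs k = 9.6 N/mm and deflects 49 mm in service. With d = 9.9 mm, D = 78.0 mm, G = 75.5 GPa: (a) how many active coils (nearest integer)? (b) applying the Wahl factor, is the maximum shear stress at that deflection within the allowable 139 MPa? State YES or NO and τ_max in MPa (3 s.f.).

N_a = Gd⁴/(8D³k) = (75.5×10³)(9.9⁴)/(8·78.0³·9.6) = 19.9 → N_a = 20
Actual rate k = Gd⁴/(8D³·20) = 9.5518 N/mm
Working load F = kδ = 9.5518·49 = 468.04 N
C = 78.0/9.9 = 7.8788; K_W = (4C−1)/(4C−4)+0.615/C = 1.1871
τ_max = K_W·8FD/(πd³) = 1.1871·95.81 = 113.73 MPa
τ_max ≤ 139 MPa → acceptable

(a) 20 coils; (b) YES, τ_max = 114 MPa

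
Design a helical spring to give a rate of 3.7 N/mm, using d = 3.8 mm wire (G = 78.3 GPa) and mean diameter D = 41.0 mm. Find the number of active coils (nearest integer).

N_a = Gd⁴/(8D³k) = (78.3×10³ × 3.8⁴)/(8 × 41.0³ × 3.7)
    = 1.63266e+07 / 2.04006e+06 = 8.003 → 8 coils

8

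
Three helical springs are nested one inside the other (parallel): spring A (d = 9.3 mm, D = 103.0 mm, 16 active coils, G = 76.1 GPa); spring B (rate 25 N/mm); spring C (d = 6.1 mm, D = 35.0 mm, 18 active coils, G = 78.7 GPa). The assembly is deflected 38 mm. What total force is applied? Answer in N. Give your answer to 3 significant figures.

1780 N

k_A = Gd⁴/(8D³N_a) = (76.1×10³)(9.3⁴)/(8·103.0³·16) = 4.07 N/mm
k_C = Gd⁴/(8D³N_a) = (78.7×10³)(6.1⁴)/(8·35.0³·18) = 17.649 N/mm
Parallel: k_eq = 4.07 + 25 + 17.649 = 46.719 N/mm
F = k_eq·δ = 46.719·38 = 1775.3 N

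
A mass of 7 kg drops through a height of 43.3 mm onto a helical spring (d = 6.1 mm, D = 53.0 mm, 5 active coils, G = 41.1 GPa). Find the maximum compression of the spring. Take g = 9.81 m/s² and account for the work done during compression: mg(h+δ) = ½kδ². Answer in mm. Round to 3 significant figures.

33.1 mm

k = Gd⁴/(8D³N_a) = (41.1×10³)(6.1⁴)/(8·53.0³·5) = 9.5559 N/mm
W = mg = 7 × 9.81 = 68.67 N
½kδ² − Wδ − Wh = 0 → δ = (W + √(W² + 2kWh))/k
δ = (68.67 + √(4715.6 + 56827.5))/9.5559 = (68.67 + 248.08)/9.5559 = 33.147 mm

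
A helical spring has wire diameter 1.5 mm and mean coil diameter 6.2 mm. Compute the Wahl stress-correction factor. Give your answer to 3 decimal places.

1.388

C = D/d = 6.2/1.5 = 4.1333
K_W = (4C−1)/(4C−4) + 0.615/C = 15.533/12.533 + 0.1488 = 1.3882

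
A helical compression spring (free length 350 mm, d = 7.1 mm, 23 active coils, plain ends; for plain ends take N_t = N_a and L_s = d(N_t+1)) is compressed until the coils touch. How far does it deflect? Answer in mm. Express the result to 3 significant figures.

180 mm

N_t = 23; L_s = 7.1·24 = 170.4 mm
δ_solid = L₀ − L_s = 350 − 170.4 = 179.6 mm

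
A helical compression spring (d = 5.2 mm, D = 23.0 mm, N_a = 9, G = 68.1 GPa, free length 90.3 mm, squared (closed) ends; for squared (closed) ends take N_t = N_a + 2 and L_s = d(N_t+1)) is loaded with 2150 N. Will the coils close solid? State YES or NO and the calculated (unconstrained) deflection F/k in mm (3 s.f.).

YES, δ = 37.8 mm

k = Gd⁴/(8D³N_a) = (68.1×10³)(5.2⁴)/(8·23.0³·9) = 56.839 N/mm
N_t = 11; L_s = 5.2·12 = 62.4 mm; δ_solid = L₀ − L_s = 90.3 − 62.4 = 27.9 mm
δ = F/k = 2150/56.839 = 37.826 mm
δ ≥ δ_solid → spring goes solid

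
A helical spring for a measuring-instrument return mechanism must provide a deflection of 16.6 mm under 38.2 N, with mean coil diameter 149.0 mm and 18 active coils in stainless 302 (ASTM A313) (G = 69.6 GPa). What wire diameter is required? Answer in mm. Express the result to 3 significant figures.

11.2 mm

Required rate k = F/δ = 38.2/16.6 = 2.3012 N/mm
d = (8D³N_a·k / G)^(1/4) = (8·149.0³·18·2.3012 / (69.6×10³))^0.25
  = (15750)^0.25 = 11.2025 mm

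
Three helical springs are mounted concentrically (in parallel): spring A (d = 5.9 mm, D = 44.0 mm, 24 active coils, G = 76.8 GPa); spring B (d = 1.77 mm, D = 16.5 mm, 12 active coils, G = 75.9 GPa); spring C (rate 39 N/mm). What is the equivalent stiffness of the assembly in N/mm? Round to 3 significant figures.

46.4 N/mm

k_A = Gd⁴/(8D³N_a) = (76.8×10³)(5.9⁴)/(8·44.0³·24) = 5.69 N/mm
k_B = Gd⁴/(8D³N_a) = (75.9×10³)(1.77⁴)/(8·16.5³·12) = 1.7275 N/mm
Parallel: k_eq = 5.69 + 1.7275 + 39 = 46.417 N/mm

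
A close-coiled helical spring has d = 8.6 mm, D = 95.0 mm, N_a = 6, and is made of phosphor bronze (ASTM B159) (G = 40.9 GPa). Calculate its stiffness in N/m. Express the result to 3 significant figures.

5440 N/m

k = Gd⁴/(8D³N_a) = (40.9×10³ × 8.6⁴) / (8 × 95.0³ × 6)
  = 2.23726e+08 / 4.1154e+07 = 5.4363 N/mm = 5436.3 N/m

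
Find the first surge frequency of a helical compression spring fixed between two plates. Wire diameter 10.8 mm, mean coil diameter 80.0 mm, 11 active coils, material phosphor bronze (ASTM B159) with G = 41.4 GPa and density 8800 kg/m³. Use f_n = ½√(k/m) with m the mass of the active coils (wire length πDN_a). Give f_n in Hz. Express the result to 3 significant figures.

k = Gd⁴/(8D³N_a) = (41.4×10³)(10.8⁴)/(8·80.0³·11) = 12.501 N/mm = 12501 N/m
Wire length L = πDN_a = π·80.0·11 = 2764.6 mm
m = ρ·(πd²/4)·L = 8800 × 91.609×10⁻⁶ m² × 2.7646 m = 2.2287 kg
f_n = ½√(k/m) = 0.5·√(12501/2.2287) = 0.5·√(5609.1) = 37.447 Hz

37.4 Hz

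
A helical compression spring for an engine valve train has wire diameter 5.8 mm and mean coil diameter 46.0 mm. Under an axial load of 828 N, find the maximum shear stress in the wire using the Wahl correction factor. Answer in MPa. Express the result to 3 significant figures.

589 MPa

Spring index C = D/d = 46.0/5.8 = 7.9310
K_W = (4C−1)/(4C−4) + 0.615/C = 30.724/27.724 + 0.0775 = 1.1858
τ₀ = 8FD/(πd³) = 8·828·46.0/(π·5.8³) = 304704/612.96 = 497.1 MPa
τ_max = K·τ₀ = 1.1858 × 497.1 = 589.44 MPa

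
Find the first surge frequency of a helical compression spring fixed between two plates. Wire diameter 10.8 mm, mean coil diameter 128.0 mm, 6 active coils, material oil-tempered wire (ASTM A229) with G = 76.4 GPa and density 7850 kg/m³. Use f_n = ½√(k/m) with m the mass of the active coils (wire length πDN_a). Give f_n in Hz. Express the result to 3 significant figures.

38.6 Hz

k = Gd⁴/(8D³N_a) = (76.4×10³)(10.8⁴)/(8·128.0³·6) = 10.326 N/mm = 10326 N/m
Wire length L = πDN_a = π·128.0·6 = 2412.7 mm
m = ρ·(πd²/4)·L = 7850 × 91.609×10⁻⁶ m² × 2.4127 m = 1.7351 kg
f_n = ½√(k/m) = 0.5·√(10326/1.7351) = 0.5·√(5951.1) = 38.572 Hz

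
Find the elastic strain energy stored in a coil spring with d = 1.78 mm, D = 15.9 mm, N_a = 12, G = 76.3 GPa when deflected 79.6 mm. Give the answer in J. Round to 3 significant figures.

6.29 J

k = Gd⁴/(8D³N_a) = (76.3×10³)(1.78⁴)/(8·15.9³·12) = 1.9849 N/mm
U = ½kδ² = 0.5 × 1.9849 × 79.6² = 6288.4 N·mm = 6.2884 J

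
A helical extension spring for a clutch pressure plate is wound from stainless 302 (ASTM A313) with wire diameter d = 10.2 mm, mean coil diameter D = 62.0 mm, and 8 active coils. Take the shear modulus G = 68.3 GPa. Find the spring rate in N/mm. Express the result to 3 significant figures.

k = Gd⁴/(8D³N_a) = (68.3×10³ × 10.2⁴) / (8 × 62.0³ × 8)
  = 7.39301e+08 / 1.5253e+07 = 48.469 N/mm

48.5 N/mm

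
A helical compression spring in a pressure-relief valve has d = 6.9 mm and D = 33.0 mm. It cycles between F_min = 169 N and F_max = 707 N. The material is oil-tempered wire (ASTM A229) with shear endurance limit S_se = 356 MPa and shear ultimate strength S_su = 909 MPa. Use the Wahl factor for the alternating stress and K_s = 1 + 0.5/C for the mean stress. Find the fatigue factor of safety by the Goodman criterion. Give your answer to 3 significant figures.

2.55

C = D/d = 33.0/6.9 = 4.7826; K_W = (4C−1)/(4C−4)+0.615/C = 1.3269; K_s = 1+0.5/C = 1.1045
F_a = (F_max−F_min)/2 = 269 N; F_m = (F_max+F_min)/2 = 438 N
τ_a = K_W·8F_aD/(πd³) = 1.3269 × 68.811 = 91.303 MPa
τ_m = K_s·8F_mD/(πd³) = 1.1045 × 112.04 = 123.76 MPa
Goodman: 1/n_f = τ_a/S_se + τ_m/S_su = 91.303/356 + 123.76/909 = 0.25647 + 0.13614 = 0.39261
n_f = 1/0.39261 = 2.547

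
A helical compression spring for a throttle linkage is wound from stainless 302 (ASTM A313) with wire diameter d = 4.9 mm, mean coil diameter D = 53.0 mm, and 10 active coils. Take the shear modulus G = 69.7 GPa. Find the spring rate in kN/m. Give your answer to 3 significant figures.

3.37 kN/m

k = Gd⁴/(8D³N_a) = (69.7×10³ × 4.9⁴) / (8 × 53.0³ × 10)
  = 4.01807e+07 / 1.19102e+07 = 3.3736 N/mm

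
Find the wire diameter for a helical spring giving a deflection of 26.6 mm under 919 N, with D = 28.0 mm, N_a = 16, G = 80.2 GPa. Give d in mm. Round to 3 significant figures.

Required rate k = F/δ = 919/26.6 = 34.549 N/mm
d = (8D³N_a·k / G)^(1/4) = (8·28.0³·16·34.549 / (80.2×10³))^0.25
  = (1210.4)^0.25 = 5.8984 mm

5.90 mm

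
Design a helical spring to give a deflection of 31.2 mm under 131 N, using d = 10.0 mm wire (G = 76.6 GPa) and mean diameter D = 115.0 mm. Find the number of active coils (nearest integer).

15

Required rate k = F/δ = 131/31.2 = 4.1987 N/mm
N_a = Gd⁴/(8D³k) = (76.6×10³ × 10.0⁴)/(8 × 115.0³ × 4.1987)
    = 7.66e+08 / 5.10858e+07 = 14.99 → 15 coils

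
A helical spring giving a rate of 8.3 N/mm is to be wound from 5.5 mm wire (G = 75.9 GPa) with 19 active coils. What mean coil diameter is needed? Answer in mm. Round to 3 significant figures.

D = (Gd⁴/(8N_a·k))^(1/3) = (75.9×10³·5.5⁴/(8·19·8.3))^(1/3)
  = (55051.7)^(1/3) = 38.0414 mm

38.0 mm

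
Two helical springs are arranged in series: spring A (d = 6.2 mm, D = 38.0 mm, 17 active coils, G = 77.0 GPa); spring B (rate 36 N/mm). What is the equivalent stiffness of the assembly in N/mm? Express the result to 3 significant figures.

k_A = Gd⁴/(8D³N_a) = (77.0×10³)(6.2⁴)/(8·38.0³·17) = 15.246 N/mm
Series: 1/k_eq = 1/15.246 + 1/36 = 0.093367; k_eq = 10.71 N/mm

10.7 N/mm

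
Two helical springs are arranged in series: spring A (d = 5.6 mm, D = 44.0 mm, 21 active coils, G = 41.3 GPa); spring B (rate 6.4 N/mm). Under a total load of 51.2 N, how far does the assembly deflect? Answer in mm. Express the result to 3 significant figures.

26.0 mm

k_A = Gd⁴/(8D³N_a) = (41.3×10³)(5.6⁴)/(8·44.0³·21) = 2.8381 N/mm
Series: 1/k_eq = 1/2.8381 + 1/6.4 = 0.50859; k_eq = 1.9662 N/mm
δ = F/k_eq = 51.2/1.9662 = 26.04 mm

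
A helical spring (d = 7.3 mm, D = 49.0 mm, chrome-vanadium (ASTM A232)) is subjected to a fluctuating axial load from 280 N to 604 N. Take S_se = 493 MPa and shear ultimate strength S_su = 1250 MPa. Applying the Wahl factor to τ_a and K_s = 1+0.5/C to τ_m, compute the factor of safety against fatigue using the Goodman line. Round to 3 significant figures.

3.99

C = D/d = 49.0/7.3 = 6.7123; K_W = (4C−1)/(4C−4)+0.615/C = 1.2229; K_s = 1+0.5/C = 1.0745
F_a = (F_max−F_min)/2 = 162 N; F_m = (F_max+F_min)/2 = 442 N
τ_a = K_W·8F_aD/(πd³) = 1.2229 × 51.962 = 63.545 MPa
τ_m = K_s·8F_mD/(πd³) = 1.0745 × 141.77 = 152.33 MPa
Goodman: 1/n_f = τ_a/S_se + τ_m/S_su = 63.545/493 + 152.33/1250 = 0.12889 + 0.12187 = 0.25076
n_f = 1/0.25076 = 3.988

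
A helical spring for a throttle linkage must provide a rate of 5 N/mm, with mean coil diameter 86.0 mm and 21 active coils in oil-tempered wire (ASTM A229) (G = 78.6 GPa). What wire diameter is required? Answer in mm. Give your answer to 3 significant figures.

d = (8D³N_a·k / G)^(1/4) = (8·86.0³·21·5 / (78.6×10³))^0.25
  = (6797.5)^0.25 = 9.0800 mm

9.08 mm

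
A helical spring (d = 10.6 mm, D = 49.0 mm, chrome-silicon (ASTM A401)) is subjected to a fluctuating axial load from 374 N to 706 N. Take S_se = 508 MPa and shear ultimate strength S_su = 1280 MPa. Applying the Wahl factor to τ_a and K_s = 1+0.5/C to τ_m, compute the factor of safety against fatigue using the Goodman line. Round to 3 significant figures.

10.5

C = D/d = 49.0/10.6 = 4.6226; K_W = (4C−1)/(4C−4)+0.615/C = 1.3401; K_s = 1+0.5/C = 1.1082
F_a = (F_max−F_min)/2 = 166 N; F_m = (F_max+F_min)/2 = 540 N
τ_a = K_W·8F_aD/(πd³) = 1.3401 × 17.391 = 23.305 MPa
τ_m = K_s·8F_mD/(πd³) = 1.1082 × 56.573 = 62.693 MPa
Goodman: 1/n_f = τ_a/S_se + τ_m/S_su = 23.305/508 + 62.693/1280 = 0.04588 + 0.04898 = 0.094855
n_f = 1/0.094855 = 10.54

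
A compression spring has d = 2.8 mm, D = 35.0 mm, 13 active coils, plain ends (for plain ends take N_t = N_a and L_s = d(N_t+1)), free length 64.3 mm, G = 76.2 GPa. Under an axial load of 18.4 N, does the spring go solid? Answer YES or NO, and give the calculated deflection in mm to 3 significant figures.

k = Gd⁴/(8D³N_a) = (76.2×10³)(2.8⁴)/(8·35.0³·13) = 1.0504 N/mm
N_t = 13; L_s = 2.8·14 = 39.2 mm; δ_solid = L₀ − L_s = 64.3 − 39.2 = 25.1 mm
δ = F/k = 18.4/1.0504 = 17.517 mm
δ < δ_solid → spring does not go solid

NO, δ = 17.5 mm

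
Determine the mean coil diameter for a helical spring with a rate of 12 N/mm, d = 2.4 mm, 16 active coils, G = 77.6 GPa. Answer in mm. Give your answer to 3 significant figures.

11.9 mm

D = (Gd⁴/(8N_a·k))^(1/3) = (77.6×10³·2.4⁴/(8·16·12))^(1/3)
  = (1676.16)^(1/3) = 11.8788 mm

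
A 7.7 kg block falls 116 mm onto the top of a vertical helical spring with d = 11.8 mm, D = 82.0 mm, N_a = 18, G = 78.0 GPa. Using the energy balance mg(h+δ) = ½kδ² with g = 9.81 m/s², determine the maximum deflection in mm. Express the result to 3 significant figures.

34.6 mm

k = Gd⁴/(8D³N_a) = (78.0×10³)(11.8⁴)/(8·82.0³·18) = 19.047 N/mm
W = mg = 7.7 × 9.81 = 75.537 N
½kδ² − Wδ − Wh = 0 → δ = (W + √(W² + 2kWh))/k
δ = (75.537 + √(5705.8 + 333785))/19.047 = (75.537 + 582.66)/19.047 = 34.557 mm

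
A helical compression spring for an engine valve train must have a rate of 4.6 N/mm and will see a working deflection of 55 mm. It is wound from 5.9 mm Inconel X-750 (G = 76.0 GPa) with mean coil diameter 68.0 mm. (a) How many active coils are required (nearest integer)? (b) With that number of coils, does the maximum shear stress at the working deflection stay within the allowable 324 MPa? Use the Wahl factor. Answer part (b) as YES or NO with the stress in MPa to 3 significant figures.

N_a = Gd⁴/(8D³k) = (76.0×10³)(5.9⁴)/(8·68.0³·4.6) = 7.959 → N_a = 8
Actual rate k = Gd⁴/(8D³·8) = 4.5763 N/mm
Working load F = kδ = 4.5763·55 = 251.7 N
C = 68.0/5.9 = 11.5254; K_W = (4C−1)/(4C−4)+0.615/C = 1.1246
τ_max = K_W·8FD/(πd³) = 1.1246·212.21 = 238.66 MPa
τ_max ≤ 324 MPa → acceptable

(a) 8 coils; (b) YES, τ_max = 239 MPa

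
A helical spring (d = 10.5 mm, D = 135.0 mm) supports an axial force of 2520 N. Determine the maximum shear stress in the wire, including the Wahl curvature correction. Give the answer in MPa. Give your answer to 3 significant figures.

831 MPa

Spring index C = D/d = 135.0/10.5 = 12.8571
K_W = (4C−1)/(4C−4) + 0.615/C = 50.429/47.429 + 0.0478 = 1.1111
τ₀ = 8FD/(πd³) = 8·2520·135.0/(π·10.5³) = 2.7216e+06/3636.8 = 748.35 MPa
τ_max = K·τ₀ = 1.1111 × 748.35 = 831.48 MPa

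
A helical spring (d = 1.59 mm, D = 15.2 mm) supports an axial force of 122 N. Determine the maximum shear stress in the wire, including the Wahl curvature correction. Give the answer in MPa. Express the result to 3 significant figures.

Spring index C = D/d = 15.2/1.59 = 9.5597
K_W = (4C−1)/(4C−4) + 0.615/C = 37.239/34.239 + 0.0643 = 1.1520
τ₀ = 8FD/(πd³) = 8·122·15.2/(π·1.59³) = 14835.2/12.628 = 1174.8 MPa
τ_max = K·τ₀ = 1.1520 × 1174.8 = 1353.3 MPa

1350 MPa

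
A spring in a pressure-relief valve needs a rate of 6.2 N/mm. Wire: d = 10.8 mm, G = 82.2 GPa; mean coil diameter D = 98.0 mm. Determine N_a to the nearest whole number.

24

N_a = Gd⁴/(8D³k) = (82.2×10³ × 10.8⁴)/(8 × 98.0³ × 6.2)
    = 1.11832e+09 / 4.66831e+07 = 23.96 → 24 coils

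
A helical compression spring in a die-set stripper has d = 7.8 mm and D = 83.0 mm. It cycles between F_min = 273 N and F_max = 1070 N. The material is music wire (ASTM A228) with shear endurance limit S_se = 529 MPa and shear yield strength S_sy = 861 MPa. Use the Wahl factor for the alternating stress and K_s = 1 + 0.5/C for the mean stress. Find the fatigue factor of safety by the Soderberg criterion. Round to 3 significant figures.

C = D/d = 83.0/7.8 = 10.6410; K_W = (4C−1)/(4C−4)+0.615/C = 1.1356; K_s = 1+0.5/C = 1.0470
F_a = (F_max−F_min)/2 = 398.5 N; F_m = (F_max+F_min)/2 = 671.5 N
τ_a = K_W·8F_aD/(πd³) = 1.1356 × 177.49 = 201.55 MPa
τ_m = K_s·8F_mD/(πd³) = 1.0470 × 299.08 = 313.13 MPa
Soderberg: 1/n_f = τ_a/S_se + τ_m/S_sy = 201.55/529 + 313.13/861 = 0.38100 + 0.36368 = 0.74468
n_f = 1/0.74468 = 1.343

1.34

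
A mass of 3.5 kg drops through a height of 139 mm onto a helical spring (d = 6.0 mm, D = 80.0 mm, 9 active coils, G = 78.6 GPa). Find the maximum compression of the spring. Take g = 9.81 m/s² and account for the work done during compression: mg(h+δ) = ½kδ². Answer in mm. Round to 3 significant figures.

72.5 mm

k = Gd⁴/(8D³N_a) = (78.6×10³)(6.0⁴)/(8·80.0³·9) = 2.7633 N/mm
W = mg = 3.5 × 9.81 = 34.335 N
½kδ² − Wδ − Wh = 0 → δ = (W + √(W² + 2kWh))/k
δ = (34.335 + √(1178.9 + 26375.9))/2.7633 = (34.335 + 166)/2.7633 = 72.498 mm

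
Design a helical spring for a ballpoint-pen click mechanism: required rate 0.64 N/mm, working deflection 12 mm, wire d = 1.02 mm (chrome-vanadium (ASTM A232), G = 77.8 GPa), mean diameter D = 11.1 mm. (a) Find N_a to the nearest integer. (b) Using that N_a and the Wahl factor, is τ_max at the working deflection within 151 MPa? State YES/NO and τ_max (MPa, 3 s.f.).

N_a = Gd⁴/(8D³k) = (77.8×10³)(1.02⁴)/(8·11.1³·0.64) = 12.03 → N_a = 12
Actual rate k = Gd⁴/(8D³·12) = 0.64142 N/mm
Working load F = kδ = 0.64142·12 = 7.697 N
C = 11.1/1.02 = 10.8824; K_W = (4C−1)/(4C−4)+0.615/C = 1.1324
τ_max = K_W·8FD/(πd³) = 1.1324·205.01 = 232.16 MPa
τ_max > 151 MPa → exceeds allowable

(a) 12 coils; (b) NO, τ_max = 232 MPa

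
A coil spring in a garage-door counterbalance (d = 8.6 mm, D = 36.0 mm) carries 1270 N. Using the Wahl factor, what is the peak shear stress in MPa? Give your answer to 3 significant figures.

253 MPa

Spring index C = D/d = 36.0/8.6 = 4.1860
K_W = (4C−1)/(4C−4) + 0.615/C = 15.744/12.744 + 0.1469 = 1.3823
τ₀ = 8FD/(πd³) = 8·1270·36.0/(π·8.6³) = 365760/1998.2 = 183.04 MPa
τ_max = K·τ₀ = 1.3823 × 183.04 = 253.02 MPa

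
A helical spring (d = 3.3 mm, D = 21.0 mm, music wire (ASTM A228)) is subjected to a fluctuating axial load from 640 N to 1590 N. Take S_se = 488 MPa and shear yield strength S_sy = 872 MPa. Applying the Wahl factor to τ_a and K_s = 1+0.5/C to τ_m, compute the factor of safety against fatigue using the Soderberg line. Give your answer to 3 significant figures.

0.260

C = D/d = 21.0/3.3 = 6.3636; K_W = (4C−1)/(4C−4)+0.615/C = 1.2365; K_s = 1+0.5/C = 1.0786
F_a = (F_max−F_min)/2 = 475 N; F_m = (F_max+F_min)/2 = 1115 N
τ_a = K_W·8F_aD/(πd³) = 1.2365 × 706.82 = 873.97 MPa
τ_m = K_s·8F_mD/(πd³) = 1.0786 × 1659.2 = 1789.5 MPa
Soderberg: 1/n_f = τ_a/S_se + τ_m/S_sy = 873.97/488 + 1789.5/872 = 1.79092 + 2.05222 = 3.8431
n_f = 1/3.8431 = 0.2602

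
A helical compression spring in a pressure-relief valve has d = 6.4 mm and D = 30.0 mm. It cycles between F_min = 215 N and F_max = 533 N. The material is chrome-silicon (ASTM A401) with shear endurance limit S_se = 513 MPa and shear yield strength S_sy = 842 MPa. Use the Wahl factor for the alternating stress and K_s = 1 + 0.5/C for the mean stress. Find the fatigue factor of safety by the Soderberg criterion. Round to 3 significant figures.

3.79

C = D/d = 30.0/6.4 = 4.6875; K_W = (4C−1)/(4C−4)+0.615/C = 1.3346; K_s = 1+0.5/C = 1.1067
F_a = (F_max−F_min)/2 = 159 N; F_m = (F_max+F_min)/2 = 374 N
τ_a = K_W·8F_aD/(πd³) = 1.3346 × 46.336 = 61.84 MPa
τ_m = K_s·8F_mD/(πd³) = 1.1067 × 108.99 = 120.62 MPa
Soderberg: 1/n_f = τ_a/S_se + τ_m/S_sy = 61.84/513 + 120.62/842 = 0.12054 + 0.14325 = 0.2638
n_f = 1/0.2638 = 3.791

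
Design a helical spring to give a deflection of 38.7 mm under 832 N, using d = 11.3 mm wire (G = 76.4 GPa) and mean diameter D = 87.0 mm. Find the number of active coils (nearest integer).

11

Required rate k = F/δ = 832/38.7 = 21.499 N/mm
N_a = Gd⁴/(8D³k) = (76.4×10³ × 11.3⁴)/(8 × 87.0³ × 21.499)
    = 1.24568e+09 / 1.13256e+08 = 11 → 11 coils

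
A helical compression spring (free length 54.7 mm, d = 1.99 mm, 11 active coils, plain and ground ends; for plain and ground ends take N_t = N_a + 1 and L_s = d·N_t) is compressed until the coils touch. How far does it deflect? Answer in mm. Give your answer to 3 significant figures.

N_t = 12; L_s = 1.99·12 = 23.88 mm
δ_solid = L₀ − L_s = 54.7 − 23.88 = 30.82 mm

30.8 mm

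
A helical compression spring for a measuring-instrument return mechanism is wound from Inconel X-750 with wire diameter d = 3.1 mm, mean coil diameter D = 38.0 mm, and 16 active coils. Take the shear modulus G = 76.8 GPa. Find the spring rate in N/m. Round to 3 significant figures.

k = Gd⁴/(8D³N_a) = (76.8×10³ × 3.1⁴) / (8 × 38.0³ × 16)
  = 7.09264e+06 / 7.02362e+06 = 1.0098 N/mm = 1009.8 N/m

1010 N/m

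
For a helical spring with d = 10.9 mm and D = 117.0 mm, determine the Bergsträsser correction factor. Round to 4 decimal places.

1.1252

C = D/d = 117.0/10.9 = 10.7339
K_B = (4C+2)/(4C−3) = 44.936/39.936 = 1.1252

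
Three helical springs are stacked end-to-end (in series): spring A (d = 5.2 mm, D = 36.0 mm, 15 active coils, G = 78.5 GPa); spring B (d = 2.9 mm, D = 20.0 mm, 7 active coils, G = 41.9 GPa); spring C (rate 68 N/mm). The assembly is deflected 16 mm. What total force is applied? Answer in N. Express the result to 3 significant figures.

60.7 N

k_A = Gd⁴/(8D³N_a) = (78.5×10³)(5.2⁴)/(8·36.0³·15) = 10.252 N/mm
k_B = Gd⁴/(8D³N_a) = (41.9×10³)(2.9⁴)/(8·20.0³·7) = 6.615 N/mm
Series: 1/k_eq = 1/10.252 + 1/6.615 + 1/68 = 0.26342; k_eq = 3.7962 N/mm
F = k_eq·δ = 3.7962·16 = 60.739 N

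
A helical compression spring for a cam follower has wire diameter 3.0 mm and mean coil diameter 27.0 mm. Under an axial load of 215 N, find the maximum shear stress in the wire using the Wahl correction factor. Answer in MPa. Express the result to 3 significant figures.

636 MPa

Spring index C = D/d = 27.0/3.0 = 9.0000
K_W = (4C−1)/(4C−4) + 0.615/C = 35.000/32.000 + 0.0683 = 1.1621
τ₀ = 8FD/(πd³) = 8·215·27.0/(π·3.0³) = 46440/84.823 = 547.49 MPa
τ_max = K·τ₀ = 1.1621 × 547.49 = 636.23 MPa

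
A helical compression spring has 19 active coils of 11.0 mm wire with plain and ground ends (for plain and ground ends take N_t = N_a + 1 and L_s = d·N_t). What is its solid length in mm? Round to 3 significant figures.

plain and ground ends: N_t = N_a + 1 = 19 + 1 = 20
L_s = d·N_t = 11.0 × 20 = 220 mm

220 mm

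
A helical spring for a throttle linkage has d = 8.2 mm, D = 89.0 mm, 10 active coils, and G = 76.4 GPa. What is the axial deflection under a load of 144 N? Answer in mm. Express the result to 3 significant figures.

23.5 mm

k = Gd⁴/(8D³N_a) = (76.4×10³)(8.2⁴)/(8·89.0³·10) = 6.1248 N/mm
δ = F/k = 144 / 6.1248 = 23.511 mm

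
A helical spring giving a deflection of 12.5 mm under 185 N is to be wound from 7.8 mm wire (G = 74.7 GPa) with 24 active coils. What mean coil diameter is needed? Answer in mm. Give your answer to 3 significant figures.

46.0 mm

Required rate k = F/δ = 185/12.5 = 14.8 N/mm
D = (Gd⁴/(8N_a·k))^(1/3) = (74.7×10³·7.8⁴/(8·24·14.8))^(1/3)
  = (97305.2)^(1/3) = 45.9951 mm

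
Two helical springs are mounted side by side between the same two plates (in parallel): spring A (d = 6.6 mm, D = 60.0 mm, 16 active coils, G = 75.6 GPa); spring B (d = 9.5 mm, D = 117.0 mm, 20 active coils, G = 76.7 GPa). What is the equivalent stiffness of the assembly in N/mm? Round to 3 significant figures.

k_A = Gd⁴/(8D³N_a) = (75.6×10³)(6.6⁴)/(8·60.0³·16) = 5.1884 N/mm
k_B = Gd⁴/(8D³N_a) = (76.7×10³)(9.5⁴)/(8·117.0³·20) = 2.4379 N/mm
Parallel: k_eq = 5.1884 + 2.4379 = 7.6263 N/mm

7.63 N/mm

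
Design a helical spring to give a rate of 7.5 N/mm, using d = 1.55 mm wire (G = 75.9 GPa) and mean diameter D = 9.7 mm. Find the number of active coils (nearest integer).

N_a = Gd⁴/(8D³k) = (75.9×10³ × 1.55⁴)/(8 × 9.7³ × 7.5)
    = 438095 / 54760.4 = 8 → 8 coils

8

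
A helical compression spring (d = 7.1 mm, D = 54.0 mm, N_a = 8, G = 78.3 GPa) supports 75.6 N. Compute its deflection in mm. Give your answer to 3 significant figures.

k = Gd⁴/(8D³N_a) = (78.3×10³)(7.1⁴)/(8·54.0³·8) = 19.744 N/mm
δ = F/k = 75.6 / 19.744 = 3.829 mm

3.83 mm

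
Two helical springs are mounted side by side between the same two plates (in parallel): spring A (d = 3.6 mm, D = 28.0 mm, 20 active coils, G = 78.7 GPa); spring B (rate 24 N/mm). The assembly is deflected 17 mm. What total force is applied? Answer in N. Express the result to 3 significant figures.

k_A = Gd⁴/(8D³N_a) = (78.7×10³)(3.6⁴)/(8·28.0³·20) = 3.7635 N/mm
Parallel: k_eq = 3.7635 + 24 = 27.763 N/mm
F = k_eq·δ = 27.763·17 = 471.98 N

472 N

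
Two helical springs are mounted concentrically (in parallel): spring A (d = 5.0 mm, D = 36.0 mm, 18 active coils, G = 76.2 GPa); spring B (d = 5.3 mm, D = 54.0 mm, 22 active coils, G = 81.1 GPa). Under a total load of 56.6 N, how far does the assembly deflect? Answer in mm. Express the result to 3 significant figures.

k_A = Gd⁴/(8D³N_a) = (76.2×10³)(5.0⁴)/(8·36.0³·18) = 7.0887 N/mm
k_B = Gd⁴/(8D³N_a) = (81.1×10³)(5.3⁴)/(8·54.0³·22) = 2.309 N/mm
Parallel: k_eq = 7.0887 + 2.309 = 9.3977 N/mm
δ = F/k_eq = 56.6/9.3977 = 6.0227 mm

6.02 mm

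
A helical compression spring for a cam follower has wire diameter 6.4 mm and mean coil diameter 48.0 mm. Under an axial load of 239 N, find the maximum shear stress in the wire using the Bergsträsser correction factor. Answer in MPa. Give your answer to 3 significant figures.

132 MPa

Spring index C = D/d = 48.0/6.4 = 7.5000
K_B = (4C+2)/(4C−3) = 32.000/27.000 = 1.1852
τ₀ = 8FD/(πd³) = 8·239·48.0/(π·6.4³) = 91776/823.55 = 111.44 MPa
τ_max = K·τ₀ = 1.1852 × 111.44 = 132.08 MPa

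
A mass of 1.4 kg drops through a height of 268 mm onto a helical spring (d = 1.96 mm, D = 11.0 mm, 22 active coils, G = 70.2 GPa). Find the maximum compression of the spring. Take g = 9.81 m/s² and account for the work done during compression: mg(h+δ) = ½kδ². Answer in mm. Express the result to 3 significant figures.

44.0 mm

k = Gd⁴/(8D³N_a) = (70.2×10³)(1.96⁴)/(8·11.0³·22) = 4.4225 N/mm
W = mg = 1.4 × 9.81 = 13.734 N
½kδ² − Wδ − Wh = 0 → δ = (W + √(W² + 2kWh))/k
δ = (13.734 + √(188.62 + 32556.1))/4.4225 = (13.734 + 180.96)/4.4225 = 44.022 mm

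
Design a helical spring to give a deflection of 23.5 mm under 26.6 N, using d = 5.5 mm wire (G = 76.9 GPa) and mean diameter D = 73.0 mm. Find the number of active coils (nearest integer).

Required rate k = F/δ = 26.6/23.5 = 1.1319 N/mm
N_a = Gd⁴/(8D³k) = (76.9×10³ × 5.5⁴)/(8 × 73.0³ × 1.1319)
    = 7.03683e+07 / 3.52267e+06 = 19.98 → 20 coils

20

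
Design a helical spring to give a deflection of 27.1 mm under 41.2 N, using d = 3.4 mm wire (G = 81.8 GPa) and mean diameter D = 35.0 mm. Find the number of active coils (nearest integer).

21

Required rate k = F/δ = 41.2/27.1 = 1.5203 N/mm
N_a = Gd⁴/(8D³k) = (81.8×10³ × 3.4⁴)/(8 × 35.0³ × 1.5203)
    = 1.09312e+07 / 521461 = 20.96 → 21 coils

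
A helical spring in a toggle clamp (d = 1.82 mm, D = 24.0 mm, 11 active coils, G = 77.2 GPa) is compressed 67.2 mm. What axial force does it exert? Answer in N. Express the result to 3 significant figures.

k = Gd⁴/(8D³N_a) = (77.2×10³)(1.82⁴)/(8·24.0³·11) = 0.69628 N/mm
F = k·δ = 0.69628 × 67.2 = 46.79 N

46.8 N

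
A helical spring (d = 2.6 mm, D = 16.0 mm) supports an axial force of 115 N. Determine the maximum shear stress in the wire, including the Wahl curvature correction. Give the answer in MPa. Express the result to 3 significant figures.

332 MPa

Spring index C = D/d = 16.0/2.6 = 6.1538
K_W = (4C−1)/(4C−4) + 0.615/C = 23.615/20.615 + 0.0999 = 1.2455
τ₀ = 8FD/(πd³) = 8·115·16.0/(π·2.6³) = 14720/55.217 = 266.59 MPa
τ_max = K·τ₀ = 1.2455 × 266.59 = 332.02 MPa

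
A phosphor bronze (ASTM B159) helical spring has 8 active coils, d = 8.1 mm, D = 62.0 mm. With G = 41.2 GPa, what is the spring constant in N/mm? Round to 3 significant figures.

k = Gd⁴/(8D³N_a) = (41.2×10³ × 8.1⁴) / (8 × 62.0³ × 8)
  = 1.77352e+08 / 1.5253e+07 = 11.627 N/mm

11.6 N/mm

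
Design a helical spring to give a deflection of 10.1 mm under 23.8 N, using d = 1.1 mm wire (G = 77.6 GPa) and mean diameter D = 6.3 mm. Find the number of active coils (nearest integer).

Required rate k = F/δ = 23.8/10.1 = 2.3564 N/mm
N_a = Gd⁴/(8D³k) = (77.6×10³ × 1.1⁴)/(8 × 6.3³ × 2.3564)
    = 113614 / 4713.76 = 24.1 → 24 coils

24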